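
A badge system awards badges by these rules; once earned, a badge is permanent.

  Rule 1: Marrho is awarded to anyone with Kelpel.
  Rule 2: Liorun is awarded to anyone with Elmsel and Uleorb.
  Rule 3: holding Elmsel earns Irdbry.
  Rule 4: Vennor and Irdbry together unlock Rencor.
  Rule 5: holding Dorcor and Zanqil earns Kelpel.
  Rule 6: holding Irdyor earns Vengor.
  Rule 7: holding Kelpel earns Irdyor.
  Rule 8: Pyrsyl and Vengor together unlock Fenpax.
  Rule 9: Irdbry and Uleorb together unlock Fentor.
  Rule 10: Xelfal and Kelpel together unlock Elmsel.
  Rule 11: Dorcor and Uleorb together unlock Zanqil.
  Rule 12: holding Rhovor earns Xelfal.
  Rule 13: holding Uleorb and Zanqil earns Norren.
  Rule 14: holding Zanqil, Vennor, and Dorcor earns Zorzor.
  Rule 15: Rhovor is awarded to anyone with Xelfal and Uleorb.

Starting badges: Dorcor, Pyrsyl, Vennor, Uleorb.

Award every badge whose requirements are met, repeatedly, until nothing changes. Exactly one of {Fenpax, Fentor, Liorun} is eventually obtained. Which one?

With Dorcor and Uleorb, Zanqil is earned (Rule 11).
With Dorcor and Zanqil, Kelpel is earned (Rule 5).
With Kelpel, Irdyor is earned (Rule 7).
With Irdyor, Vengor is earned (Rule 6).
With Pyrsyl and Vengor, Fenpax is earned (Rule 8).
Fentor would need Irdbry and Uleorb (Rule 9), but Irdbry is never earned. Liorun would need Elmsel and Uleorb (Rule 2), but Elmsel is never earned.

Fenpax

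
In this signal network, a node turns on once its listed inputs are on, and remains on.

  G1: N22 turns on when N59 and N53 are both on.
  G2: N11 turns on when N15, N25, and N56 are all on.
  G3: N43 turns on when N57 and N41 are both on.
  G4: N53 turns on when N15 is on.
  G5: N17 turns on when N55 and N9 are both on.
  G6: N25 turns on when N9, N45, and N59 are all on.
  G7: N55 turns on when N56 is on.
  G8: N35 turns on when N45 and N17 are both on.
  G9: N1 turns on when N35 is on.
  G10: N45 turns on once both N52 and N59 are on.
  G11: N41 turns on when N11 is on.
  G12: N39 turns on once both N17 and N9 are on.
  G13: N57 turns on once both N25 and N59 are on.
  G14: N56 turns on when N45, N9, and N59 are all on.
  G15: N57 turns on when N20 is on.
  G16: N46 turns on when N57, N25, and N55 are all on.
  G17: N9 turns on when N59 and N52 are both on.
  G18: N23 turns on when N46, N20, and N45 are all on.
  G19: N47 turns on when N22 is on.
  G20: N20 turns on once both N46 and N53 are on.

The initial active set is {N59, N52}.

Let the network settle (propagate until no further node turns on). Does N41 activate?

No

N41 would need N11 (G11), but N11 never turns on.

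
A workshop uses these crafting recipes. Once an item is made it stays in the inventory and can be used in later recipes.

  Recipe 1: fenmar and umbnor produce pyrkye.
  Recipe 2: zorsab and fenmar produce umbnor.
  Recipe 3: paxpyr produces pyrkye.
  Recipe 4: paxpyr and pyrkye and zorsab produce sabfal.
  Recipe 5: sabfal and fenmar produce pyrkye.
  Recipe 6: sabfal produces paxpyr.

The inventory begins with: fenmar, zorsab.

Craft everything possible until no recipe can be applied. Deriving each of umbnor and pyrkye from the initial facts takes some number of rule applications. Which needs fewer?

umbnor

umbnor: Using Recipe 2, zorsab and fenmar make umbnor. [1 rule application]
pyrkye: zorsab and fenmar → umbnor (Recipe 2). Using Recipe 1, fenmar and umbnor make pyrkye. [2 rule applications]
umbnor needs fewer.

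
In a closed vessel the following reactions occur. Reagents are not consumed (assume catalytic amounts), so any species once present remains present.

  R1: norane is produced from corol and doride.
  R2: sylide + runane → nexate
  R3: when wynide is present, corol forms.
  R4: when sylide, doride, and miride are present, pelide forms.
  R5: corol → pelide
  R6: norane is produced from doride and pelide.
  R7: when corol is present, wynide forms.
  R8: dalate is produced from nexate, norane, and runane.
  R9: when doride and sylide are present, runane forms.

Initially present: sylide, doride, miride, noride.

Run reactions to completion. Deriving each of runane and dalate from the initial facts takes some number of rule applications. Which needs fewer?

runane: doride and sylide present → runane forms (R9). [1 rule application]
dalate: doride and sylide present → runane forms (R9). sylide, doride, and miride present → pelide forms (R4). doride and pelide present → norane forms (R6). sylide and runane present → nexate forms (R2). nexate, norane, and runane present → dalate forms (R8). [5 rule applications]
runane needs fewer.

runane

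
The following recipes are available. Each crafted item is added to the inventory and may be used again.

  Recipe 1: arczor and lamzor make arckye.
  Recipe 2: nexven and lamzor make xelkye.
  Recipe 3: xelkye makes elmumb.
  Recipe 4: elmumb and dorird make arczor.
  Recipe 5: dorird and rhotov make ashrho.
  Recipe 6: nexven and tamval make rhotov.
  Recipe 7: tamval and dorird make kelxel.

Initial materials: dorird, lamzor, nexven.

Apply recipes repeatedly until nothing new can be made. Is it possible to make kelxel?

No

kelxel would need tamval and dorird (Recipe 7), but tamval is never obtained.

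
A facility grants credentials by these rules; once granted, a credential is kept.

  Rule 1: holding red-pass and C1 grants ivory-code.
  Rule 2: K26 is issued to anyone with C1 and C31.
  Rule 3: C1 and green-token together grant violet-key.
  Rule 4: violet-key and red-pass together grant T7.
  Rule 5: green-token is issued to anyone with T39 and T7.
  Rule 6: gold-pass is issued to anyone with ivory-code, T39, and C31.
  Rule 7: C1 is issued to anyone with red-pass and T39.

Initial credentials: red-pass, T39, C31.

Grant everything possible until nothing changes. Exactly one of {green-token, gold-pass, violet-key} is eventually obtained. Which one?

Holding red-pass and T39 grants C1 (Rule 7).
Holding red-pass and C1 grants ivory-code (Rule 1).
Holding ivory-code, T39, and C31 grants gold-pass (Rule 6).
green-token would need T39 and T7 (Rule 5), but T7 is never granted. violet-key would need C1 and green-token (Rule 3), but green-token is never granted.

gold-pass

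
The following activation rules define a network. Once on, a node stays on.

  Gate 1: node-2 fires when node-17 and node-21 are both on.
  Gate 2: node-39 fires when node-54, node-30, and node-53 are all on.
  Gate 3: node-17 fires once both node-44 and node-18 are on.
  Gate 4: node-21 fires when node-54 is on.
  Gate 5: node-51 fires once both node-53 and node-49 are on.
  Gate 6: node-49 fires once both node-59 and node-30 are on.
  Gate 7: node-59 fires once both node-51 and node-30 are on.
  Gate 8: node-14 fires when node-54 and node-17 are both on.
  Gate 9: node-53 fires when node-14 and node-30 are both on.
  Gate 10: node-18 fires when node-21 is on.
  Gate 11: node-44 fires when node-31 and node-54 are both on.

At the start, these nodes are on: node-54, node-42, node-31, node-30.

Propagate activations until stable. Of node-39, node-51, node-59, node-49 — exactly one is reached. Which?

node-39

node-31 and node-54 are on, so node-44 fires (Gate 11).
Gate 4: node-54 on → node-21 on.
Gate 10: node-21 on → node-18 on.
Gate 3: node-44 and node-18 on → node-17 on.
node-54 and node-17 are on, so node-14 fires (Gate 8).
Gate 9: node-14 and node-30 on → node-53 on.
node-54, node-30, and node-53 are on, so node-39 fires (Gate 2).
node-49 would need node-59 and node-30 (Gate 6), but node-59 never turns on. node-59 would need node-51 and node-30 (Gate 7), but node-51 never turns on. node-51 would need node-53 and node-49 (Gate 5), but node-49 never turns on.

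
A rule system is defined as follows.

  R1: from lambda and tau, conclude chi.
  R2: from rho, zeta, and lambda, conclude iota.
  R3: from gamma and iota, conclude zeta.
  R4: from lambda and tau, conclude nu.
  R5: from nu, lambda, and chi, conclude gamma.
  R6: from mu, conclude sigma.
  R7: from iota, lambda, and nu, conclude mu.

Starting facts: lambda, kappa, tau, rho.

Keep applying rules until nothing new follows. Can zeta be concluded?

zeta would need gamma and iota (R3), but iota is never established.

No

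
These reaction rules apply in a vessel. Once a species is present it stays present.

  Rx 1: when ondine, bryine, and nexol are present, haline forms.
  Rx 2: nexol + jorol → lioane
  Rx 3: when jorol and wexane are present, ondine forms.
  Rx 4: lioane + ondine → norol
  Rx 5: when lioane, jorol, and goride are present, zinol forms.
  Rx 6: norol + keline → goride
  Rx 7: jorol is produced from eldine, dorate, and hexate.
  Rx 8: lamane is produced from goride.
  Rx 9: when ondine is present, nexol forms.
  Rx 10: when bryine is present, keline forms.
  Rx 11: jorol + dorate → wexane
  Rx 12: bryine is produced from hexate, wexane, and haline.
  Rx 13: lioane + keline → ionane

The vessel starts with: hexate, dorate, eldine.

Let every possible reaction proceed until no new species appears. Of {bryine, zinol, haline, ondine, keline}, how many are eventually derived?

1

eldine, dorate, and hexate present → jorol forms (Rx 7).
jorol and dorate present → wexane forms (Rx 11).
jorol and wexane present → ondine forms (Rx 3).
bryine would need hexate, wexane, and haline (Rx 12), but haline never forms.
zinol would need lioane, jorol, and goride (Rx 5), but goride never forms.
haline would need ondine, bryine, and nexol (Rx 1), but bryine never forms.
ondine: reached.
keline would need bryine (Rx 10), but bryine never forms.
Reached: ondine — 1 of the 5.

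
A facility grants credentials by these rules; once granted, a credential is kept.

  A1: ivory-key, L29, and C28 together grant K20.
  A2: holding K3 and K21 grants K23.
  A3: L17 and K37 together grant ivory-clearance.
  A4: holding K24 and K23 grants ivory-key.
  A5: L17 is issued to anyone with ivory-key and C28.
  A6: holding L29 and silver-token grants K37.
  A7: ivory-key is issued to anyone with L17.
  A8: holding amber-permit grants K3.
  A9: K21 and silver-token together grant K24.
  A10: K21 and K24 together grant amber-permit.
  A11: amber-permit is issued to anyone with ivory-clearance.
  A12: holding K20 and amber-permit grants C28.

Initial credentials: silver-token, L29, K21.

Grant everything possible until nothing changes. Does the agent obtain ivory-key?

Holding K21 and silver-token grants K24 (A9).
Holding K21 and K24 grants amber-permit (A10).
Holding amber-permit grants K3 (A8).
Holding K3 and K21 grants K23 (A2).
Holding K24 and K23 grants ivory-key (A4).

Yes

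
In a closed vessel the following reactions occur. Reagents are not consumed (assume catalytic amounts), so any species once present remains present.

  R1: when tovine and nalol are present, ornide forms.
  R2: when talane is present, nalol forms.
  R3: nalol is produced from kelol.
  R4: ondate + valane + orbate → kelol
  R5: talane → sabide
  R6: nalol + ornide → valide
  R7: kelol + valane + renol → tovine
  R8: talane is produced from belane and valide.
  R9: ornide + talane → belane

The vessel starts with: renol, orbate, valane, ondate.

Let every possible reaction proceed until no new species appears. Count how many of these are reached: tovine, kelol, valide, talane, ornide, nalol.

5

ondate, valane, and orbate present → kelol forms (R4).
kelol present → nalol forms (R3).
kelol, valane, and renol present → tovine forms (R7).
tovine and nalol present → ornide forms (R1).
nalol and ornide present → valide forms (R6).
tovine: reached.
kelol: reached.
valide: reached.
talane would need belane and valide (R8), but belane never forms.
ornide: reached.
nalol: reached.
Reached: tovine, kelol, valide, ornide, and nalol — 5 of the 6.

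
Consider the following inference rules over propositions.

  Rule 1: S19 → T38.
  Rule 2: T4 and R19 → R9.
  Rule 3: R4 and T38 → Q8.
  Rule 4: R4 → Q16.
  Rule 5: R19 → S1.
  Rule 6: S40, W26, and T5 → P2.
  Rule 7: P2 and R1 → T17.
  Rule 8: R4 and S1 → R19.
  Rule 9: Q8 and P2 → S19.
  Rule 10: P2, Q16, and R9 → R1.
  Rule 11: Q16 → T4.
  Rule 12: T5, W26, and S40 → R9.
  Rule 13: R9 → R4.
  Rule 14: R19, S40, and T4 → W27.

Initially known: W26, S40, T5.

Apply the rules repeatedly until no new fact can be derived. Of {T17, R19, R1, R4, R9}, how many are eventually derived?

T5, W26, and S40 hold, so R9 follows (Rule 12).
S40, W26, and T5 hold, so P2 follows (Rule 6).
From R9, Rule 13 gives R4.
R4 holds, so Q16 follows (Rule 4).
From P2, Q16, and R9, Rule 10 gives R1.
P2 and R1 hold, so T17 follows (Rule 7).
T17: reached.
R19 would need R4 and S1 (Rule 8), but S1 is never established.
R1: reached.
R4: reached.
R9: reached.
Reached: T17, R1, R4, and R9 — 4 of the 5.

4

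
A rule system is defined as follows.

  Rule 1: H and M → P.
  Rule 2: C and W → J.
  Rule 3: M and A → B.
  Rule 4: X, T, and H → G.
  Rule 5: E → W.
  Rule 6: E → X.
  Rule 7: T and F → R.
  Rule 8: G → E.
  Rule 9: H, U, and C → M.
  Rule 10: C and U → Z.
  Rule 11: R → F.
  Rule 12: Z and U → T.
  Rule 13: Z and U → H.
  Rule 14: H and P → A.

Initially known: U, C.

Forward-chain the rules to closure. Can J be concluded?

J would need C and W (Rule 2), but W is never established.

No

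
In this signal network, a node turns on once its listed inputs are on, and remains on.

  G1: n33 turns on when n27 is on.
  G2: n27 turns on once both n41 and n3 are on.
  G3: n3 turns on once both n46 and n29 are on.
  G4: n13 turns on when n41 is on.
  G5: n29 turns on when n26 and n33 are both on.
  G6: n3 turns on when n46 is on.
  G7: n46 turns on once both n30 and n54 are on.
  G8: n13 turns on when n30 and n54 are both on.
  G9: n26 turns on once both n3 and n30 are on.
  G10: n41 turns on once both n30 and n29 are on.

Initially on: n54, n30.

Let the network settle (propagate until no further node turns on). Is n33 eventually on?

No

n33 would need n27 (G1), but n27 never turns on.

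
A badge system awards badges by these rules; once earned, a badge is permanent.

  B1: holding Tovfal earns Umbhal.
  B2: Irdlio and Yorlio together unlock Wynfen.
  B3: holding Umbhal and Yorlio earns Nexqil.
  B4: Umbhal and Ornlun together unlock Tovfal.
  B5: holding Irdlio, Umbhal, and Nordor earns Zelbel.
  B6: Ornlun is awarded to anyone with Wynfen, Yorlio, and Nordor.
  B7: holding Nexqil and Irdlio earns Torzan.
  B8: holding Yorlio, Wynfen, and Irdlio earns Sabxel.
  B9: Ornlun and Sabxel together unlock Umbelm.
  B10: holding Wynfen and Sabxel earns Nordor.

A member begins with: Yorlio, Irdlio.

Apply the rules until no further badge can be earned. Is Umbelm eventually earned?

Yes

With Irdlio and Yorlio, Wynfen is earned (B2).
With Yorlio, Wynfen, and Irdlio, Sabxel is earned (B8).
With Wynfen and Sabxel, Nordor is earned (B10).
With Wynfen, Yorlio, and Nordor, Ornlun is earned (B6).
With Ornlun and Sabxel, Umbelm is earned (B9).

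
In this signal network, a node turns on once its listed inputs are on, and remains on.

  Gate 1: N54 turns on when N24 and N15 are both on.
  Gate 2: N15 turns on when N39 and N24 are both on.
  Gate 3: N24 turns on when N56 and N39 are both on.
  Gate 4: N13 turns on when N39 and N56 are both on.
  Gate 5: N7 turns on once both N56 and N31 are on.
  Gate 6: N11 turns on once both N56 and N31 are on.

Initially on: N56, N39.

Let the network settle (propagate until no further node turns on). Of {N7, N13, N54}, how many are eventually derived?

2

N56 and N39 are on, so N24 turns on (Gate 3).
Gate 4: N39 and N56 on → N13 on.
Gate 2: N39 and N24 on → N15 on.
Gate 1: N24 and N15 on → N54 on.
N7 would need N56 and N31 (Gate 5), but N31 never turns on.
N13: reached.
N54: reached.
Reached: N13 and N54 — 2 of the 3.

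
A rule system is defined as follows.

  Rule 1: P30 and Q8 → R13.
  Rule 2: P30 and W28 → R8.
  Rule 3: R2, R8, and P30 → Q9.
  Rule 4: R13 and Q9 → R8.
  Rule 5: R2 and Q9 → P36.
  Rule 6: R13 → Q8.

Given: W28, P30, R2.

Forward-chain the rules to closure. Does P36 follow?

Yes

From P30 and W28, Rule 2 gives R8.
R2, R8, and P30 hold, so Q9 follows (Rule 3).
From R2 and Q9, Rule 5 gives P36.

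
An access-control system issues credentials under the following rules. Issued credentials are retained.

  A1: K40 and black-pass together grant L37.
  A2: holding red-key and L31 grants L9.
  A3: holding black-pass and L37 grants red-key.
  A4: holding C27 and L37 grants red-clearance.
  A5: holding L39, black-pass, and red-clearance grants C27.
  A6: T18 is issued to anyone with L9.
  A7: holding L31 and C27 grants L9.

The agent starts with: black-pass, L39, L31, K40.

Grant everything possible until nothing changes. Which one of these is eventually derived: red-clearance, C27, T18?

T18

Holding K40 and black-pass grants L37 (A1).
Holding black-pass and L37 grants red-key (A3).
Holding red-key and L31 grants L9 (A2).
Holding L9 grants T18 (A6).
C27 would need L39, black-pass, and red-clearance (A5), but red-clearance is never granted. red-clearance would need C27 and L37 (A4), but C27 is never granted.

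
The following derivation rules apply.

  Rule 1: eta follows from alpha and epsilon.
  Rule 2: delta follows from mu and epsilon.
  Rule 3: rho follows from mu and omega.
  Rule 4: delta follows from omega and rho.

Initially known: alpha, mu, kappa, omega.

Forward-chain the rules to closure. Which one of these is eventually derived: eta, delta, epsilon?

From mu and omega, Rule 3 gives rho.
From omega and rho, Rule 4 gives delta.
eta would need alpha and epsilon (Rule 1), but epsilon is never established. No rule produces epsilon, and it is not given.

delta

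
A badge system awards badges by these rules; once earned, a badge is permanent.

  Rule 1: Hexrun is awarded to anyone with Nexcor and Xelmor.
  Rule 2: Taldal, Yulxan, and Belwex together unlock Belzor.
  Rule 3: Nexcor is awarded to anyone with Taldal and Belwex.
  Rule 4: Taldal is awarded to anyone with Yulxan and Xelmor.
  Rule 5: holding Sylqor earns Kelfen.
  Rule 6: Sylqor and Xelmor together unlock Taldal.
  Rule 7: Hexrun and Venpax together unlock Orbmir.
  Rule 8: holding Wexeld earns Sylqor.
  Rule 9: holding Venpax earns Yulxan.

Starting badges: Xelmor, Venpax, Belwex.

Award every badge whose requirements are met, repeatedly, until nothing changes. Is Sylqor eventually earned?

Sylqor would need Wexeld (Rule 8), but Wexeld is never earned.

No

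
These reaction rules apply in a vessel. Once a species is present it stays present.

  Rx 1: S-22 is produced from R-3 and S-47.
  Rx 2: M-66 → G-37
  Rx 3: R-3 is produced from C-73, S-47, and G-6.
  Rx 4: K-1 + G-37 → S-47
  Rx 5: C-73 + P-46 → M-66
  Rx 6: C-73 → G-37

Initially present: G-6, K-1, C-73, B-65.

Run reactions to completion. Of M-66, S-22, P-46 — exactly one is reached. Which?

S-22

C-73 present → G-37 forms (Rx 6).
K-1 and G-37 present → S-47 forms (Rx 4).
C-73, S-47, and G-6 present → R-3 forms (Rx 3).
R-3 and S-47 present → S-22 forms (Rx 1).
M-66 would need C-73 and P-46 (Rx 5), but P-46 never forms. No rule produces P-46, and it is not given.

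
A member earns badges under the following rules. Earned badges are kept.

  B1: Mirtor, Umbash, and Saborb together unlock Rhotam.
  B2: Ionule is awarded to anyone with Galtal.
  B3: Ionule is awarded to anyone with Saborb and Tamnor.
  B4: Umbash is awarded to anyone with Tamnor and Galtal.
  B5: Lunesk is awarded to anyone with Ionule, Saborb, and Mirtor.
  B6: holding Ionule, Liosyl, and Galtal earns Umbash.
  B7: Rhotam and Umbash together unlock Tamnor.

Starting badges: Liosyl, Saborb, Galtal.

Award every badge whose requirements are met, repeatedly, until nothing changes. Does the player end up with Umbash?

Yes

With Galtal, Ionule is earned (B2).
With Ionule, Liosyl, and Galtal, Umbash is earned (B6).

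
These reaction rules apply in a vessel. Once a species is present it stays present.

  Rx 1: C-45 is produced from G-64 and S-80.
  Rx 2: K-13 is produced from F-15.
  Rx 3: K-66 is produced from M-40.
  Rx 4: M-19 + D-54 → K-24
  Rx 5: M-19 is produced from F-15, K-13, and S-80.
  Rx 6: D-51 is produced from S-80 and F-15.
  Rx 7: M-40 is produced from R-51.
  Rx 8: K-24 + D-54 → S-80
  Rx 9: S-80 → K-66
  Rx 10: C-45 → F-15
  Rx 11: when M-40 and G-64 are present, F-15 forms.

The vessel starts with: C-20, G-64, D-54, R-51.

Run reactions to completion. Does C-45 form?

C-45 would need G-64 and S-80 (Rx 1), but S-80 never forms.

No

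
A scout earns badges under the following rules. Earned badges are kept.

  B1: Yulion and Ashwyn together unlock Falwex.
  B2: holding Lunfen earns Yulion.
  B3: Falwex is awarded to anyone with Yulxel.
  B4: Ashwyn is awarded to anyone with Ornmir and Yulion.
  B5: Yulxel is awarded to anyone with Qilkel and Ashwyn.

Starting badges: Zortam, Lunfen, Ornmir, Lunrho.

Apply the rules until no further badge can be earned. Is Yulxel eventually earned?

No

Yulxel would need Qilkel and Ashwyn (B5), but Qilkel is never earned.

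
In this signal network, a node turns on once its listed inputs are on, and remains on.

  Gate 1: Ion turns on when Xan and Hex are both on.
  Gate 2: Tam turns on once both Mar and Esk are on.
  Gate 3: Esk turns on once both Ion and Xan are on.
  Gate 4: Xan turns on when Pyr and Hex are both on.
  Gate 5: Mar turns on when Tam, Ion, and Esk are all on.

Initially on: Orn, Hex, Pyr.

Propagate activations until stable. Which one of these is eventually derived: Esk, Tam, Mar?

Esk

Pyr and Hex are on, so Xan turns on (Gate 4).
Xan and Hex are on, so Ion turns on (Gate 1).
Ion and Xan are on, so Esk turns on (Gate 3).
Tam would need Mar and Esk (Gate 2), but Mar never turns on. Mar would need Tam, Ion, and Esk (Gate 5), but Tam never turns on.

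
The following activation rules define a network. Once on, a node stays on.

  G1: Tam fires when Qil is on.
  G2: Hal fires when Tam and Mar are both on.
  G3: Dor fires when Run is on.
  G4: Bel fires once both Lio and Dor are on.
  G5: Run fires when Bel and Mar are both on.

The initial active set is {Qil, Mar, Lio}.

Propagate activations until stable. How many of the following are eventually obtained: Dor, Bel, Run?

Dor would need Run (G3), but Run never turns on.
Bel would need Lio and Dor (G4), but Dor never turns on.
Run would need Bel and Mar (G5), but Bel never turns on.
None of the 3 are reached.

0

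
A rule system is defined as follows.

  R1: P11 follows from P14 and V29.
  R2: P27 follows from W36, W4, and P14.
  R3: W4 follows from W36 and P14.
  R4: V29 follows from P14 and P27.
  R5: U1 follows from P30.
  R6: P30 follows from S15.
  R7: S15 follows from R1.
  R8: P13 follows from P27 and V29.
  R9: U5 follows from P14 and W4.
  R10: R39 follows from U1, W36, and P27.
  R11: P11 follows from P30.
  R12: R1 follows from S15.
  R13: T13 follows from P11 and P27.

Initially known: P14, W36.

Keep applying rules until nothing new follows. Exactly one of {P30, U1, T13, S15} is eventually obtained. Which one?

T13

W36 and P14 hold, so W4 follows (R3).
From W36, W4, and P14, R2 gives P27.
P14 and P27 hold, so V29 follows (R4).
P14 and V29 hold, so P11 follows (R1).
From P11 and P27, R13 gives T13.
P30 would need S15 (R6), but S15 is never established. S15 would need R1 (R7), but R1 is never established. U1 would need P30 (R5), but P30 is never established.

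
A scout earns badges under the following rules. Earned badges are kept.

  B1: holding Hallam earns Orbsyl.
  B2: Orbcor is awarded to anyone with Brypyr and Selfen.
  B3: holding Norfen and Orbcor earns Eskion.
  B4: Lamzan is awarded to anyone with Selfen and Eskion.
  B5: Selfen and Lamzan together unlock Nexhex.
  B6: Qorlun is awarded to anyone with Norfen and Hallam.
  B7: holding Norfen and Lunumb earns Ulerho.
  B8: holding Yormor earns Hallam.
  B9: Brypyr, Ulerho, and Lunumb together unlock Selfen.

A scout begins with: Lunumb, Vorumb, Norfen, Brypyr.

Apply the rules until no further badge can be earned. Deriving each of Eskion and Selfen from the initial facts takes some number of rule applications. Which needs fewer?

Selfen

Selfen: With Norfen and Lunumb, Ulerho is earned (B7). With Brypyr, Ulerho, and Lunumb, Selfen is earned (B9). [2 rule applications]
Eskion: With Norfen and Lunumb, Ulerho is earned (B7). With Brypyr, Ulerho, and Lunumb, Selfen is earned (B9). With Brypyr and Selfen, Orbcor is earned (B2). With Norfen and Orbcor, Eskion is earned (B3). [4 rule applications]
Selfen needs fewer.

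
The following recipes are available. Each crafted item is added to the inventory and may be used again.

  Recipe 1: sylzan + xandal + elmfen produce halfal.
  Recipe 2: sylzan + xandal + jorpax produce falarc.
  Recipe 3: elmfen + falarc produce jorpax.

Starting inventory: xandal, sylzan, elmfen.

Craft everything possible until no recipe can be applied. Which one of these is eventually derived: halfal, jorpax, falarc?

Using Recipe 1, sylzan, xandal, and elmfen make halfal.
jorpax would need elmfen and falarc (Recipe 3), but falarc is never obtained. falarc would need sylzan, xandal, and jorpax (Recipe 2), but jorpax is never obtained.

halfal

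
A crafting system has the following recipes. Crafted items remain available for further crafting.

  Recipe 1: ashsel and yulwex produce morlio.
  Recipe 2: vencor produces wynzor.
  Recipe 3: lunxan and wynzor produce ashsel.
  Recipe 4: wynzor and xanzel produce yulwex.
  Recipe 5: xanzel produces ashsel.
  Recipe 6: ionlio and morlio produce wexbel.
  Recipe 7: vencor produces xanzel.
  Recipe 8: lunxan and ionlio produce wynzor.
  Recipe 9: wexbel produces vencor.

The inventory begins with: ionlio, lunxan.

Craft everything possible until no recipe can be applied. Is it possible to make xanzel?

No

xanzel would need vencor (Recipe 7), but vencor is never obtained.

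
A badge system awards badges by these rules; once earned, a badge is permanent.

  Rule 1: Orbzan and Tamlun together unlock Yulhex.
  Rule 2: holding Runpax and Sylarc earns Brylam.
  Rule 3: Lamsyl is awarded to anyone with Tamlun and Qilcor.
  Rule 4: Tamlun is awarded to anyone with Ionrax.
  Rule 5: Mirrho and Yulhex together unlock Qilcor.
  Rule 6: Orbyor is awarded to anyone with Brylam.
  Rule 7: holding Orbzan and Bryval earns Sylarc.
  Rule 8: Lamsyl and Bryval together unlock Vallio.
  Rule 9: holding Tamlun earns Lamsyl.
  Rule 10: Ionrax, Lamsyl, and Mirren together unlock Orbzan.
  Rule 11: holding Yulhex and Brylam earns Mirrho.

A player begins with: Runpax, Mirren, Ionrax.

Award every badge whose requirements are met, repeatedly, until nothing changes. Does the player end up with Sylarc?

No

Sylarc would need Orbzan and Bryval (Rule 7), but Bryval is never earned.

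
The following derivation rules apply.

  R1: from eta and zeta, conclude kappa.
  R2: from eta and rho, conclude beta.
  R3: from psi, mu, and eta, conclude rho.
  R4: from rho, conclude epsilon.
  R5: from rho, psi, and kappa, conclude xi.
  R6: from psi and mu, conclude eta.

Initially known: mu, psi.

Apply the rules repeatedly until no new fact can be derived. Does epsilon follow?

Yes

psi and mu hold, so eta follows (R6).
From psi, mu, and eta, R3 gives rho.
From rho, R4 gives epsilon.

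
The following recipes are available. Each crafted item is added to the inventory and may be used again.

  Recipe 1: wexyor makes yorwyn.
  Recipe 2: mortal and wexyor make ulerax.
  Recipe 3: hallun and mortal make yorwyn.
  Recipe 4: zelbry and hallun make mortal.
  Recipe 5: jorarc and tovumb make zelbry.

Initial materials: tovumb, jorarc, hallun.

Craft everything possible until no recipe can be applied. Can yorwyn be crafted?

Using Recipe 5, jorarc and tovumb make zelbry.
zelbry and hallun → mortal (Recipe 4).
hallun and mortal → yorwyn (Recipe 3).

Yes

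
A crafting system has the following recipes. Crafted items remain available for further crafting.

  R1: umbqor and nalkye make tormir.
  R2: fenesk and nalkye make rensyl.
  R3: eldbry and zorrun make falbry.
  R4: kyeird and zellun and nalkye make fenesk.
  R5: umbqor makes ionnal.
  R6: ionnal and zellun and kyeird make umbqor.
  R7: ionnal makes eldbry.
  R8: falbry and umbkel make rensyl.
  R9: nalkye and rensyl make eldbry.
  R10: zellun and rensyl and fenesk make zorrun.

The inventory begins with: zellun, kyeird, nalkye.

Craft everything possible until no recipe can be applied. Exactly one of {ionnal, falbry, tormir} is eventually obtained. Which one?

kyeird and zellun and nalkye → fenesk (R4).
Using R2, fenesk and nalkye make rensyl.
nalkye and rensyl → eldbry (R9).
zellun and rensyl and fenesk → zorrun (R10).
Using R3, eldbry and zorrun make falbry.
tormir would need umbqor and nalkye (R1), but umbqor is never obtained. ionnal would need umbqor (R5), but umbqor is never obtained.

falbry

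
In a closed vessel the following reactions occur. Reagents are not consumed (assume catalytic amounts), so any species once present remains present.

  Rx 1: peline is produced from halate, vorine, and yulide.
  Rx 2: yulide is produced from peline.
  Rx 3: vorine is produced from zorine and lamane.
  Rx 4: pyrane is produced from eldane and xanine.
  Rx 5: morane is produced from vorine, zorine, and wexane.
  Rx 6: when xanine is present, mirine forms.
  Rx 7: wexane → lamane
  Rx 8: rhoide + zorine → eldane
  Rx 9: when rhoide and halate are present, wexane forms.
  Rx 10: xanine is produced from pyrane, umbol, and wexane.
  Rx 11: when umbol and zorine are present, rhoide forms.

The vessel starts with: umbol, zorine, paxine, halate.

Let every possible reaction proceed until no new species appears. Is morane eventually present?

umbol and zorine present → rhoide forms (Rx 11).
rhoide and halate present → wexane forms (Rx 9).
wexane present → lamane forms (Rx 7).
zorine and lamane present → vorine forms (Rx 3).
vorine, zorine, and wexane present → morane forms (Rx 5).

Yes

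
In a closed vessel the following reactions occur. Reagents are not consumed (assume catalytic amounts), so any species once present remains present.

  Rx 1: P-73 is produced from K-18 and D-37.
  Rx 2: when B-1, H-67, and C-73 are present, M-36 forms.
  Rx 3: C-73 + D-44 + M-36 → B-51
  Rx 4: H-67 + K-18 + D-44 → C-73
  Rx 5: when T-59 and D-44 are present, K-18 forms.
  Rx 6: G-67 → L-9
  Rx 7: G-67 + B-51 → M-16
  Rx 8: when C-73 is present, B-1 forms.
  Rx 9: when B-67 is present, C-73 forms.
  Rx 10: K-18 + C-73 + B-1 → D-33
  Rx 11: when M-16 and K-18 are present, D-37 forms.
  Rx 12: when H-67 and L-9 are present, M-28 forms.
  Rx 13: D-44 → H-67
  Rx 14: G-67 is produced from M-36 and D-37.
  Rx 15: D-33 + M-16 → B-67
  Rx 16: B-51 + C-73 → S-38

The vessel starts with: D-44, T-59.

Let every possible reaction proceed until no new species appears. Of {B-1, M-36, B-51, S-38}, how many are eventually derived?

4

T-59 and D-44 present → K-18 forms (Rx 5).
D-44 present → H-67 forms (Rx 13).
H-67, K-18, and D-44 present → C-73 forms (Rx 4).
C-73 present → B-1 forms (Rx 8).
B-1, H-67, and C-73 present → M-36 forms (Rx 2).
C-73, D-44, and M-36 present → B-51 forms (Rx 3).
B-51 and C-73 present → S-38 forms (Rx 16).
B-1: reached.
M-36: reached.
B-51: reached.
S-38: reached.
All 4 are reached.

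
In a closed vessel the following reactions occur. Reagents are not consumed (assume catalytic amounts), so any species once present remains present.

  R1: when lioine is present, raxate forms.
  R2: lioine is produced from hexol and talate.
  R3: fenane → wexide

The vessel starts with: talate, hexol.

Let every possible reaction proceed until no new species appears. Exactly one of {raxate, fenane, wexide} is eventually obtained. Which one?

hexol and talate present → lioine forms (R2).
lioine present → raxate forms (R1).
wexide would need fenane (R3), but fenane never forms. No rule produces fenane, and it is not given.

raxate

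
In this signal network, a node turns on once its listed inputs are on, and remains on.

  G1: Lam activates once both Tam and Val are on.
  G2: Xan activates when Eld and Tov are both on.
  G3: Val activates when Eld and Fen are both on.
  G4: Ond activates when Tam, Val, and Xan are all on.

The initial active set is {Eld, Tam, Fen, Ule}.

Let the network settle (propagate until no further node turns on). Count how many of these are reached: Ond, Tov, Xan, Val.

1

G3: Eld and Fen on → Val on.
Ond would need Tam, Val, and Xan (G4), but Xan never turns on.
No rule produces Tov, and it is not given.
Xan would need Eld and Tov (G2), but Tov never turns on.
Val: reached.
Reached: Val — 1 of the 4.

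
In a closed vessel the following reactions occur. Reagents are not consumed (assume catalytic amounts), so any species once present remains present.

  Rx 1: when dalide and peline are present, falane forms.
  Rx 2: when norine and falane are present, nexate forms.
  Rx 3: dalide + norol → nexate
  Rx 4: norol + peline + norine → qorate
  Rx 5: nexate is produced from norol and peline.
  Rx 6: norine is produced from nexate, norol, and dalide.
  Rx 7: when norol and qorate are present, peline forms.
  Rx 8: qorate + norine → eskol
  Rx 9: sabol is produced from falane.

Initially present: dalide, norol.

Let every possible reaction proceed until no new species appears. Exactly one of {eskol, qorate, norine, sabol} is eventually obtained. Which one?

dalide and norol present → nexate forms (Rx 3).
nexate, norol, and dalide present → norine forms (Rx 6).
sabol would need falane (Rx 9), but falane never forms. qorate would need norol, peline, and norine (Rx 4), but peline never forms. eskol would need qorate and norine (Rx 8), but qorate never forms.

norine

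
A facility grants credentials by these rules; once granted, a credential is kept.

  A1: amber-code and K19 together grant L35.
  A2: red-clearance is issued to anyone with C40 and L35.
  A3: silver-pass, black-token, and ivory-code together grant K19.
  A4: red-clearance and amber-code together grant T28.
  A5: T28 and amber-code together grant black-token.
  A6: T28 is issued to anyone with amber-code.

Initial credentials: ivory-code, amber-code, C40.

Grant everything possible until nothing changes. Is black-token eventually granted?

Yes

Holding amber-code grants T28 (A6).
Holding T28 and amber-code grants black-token (A5).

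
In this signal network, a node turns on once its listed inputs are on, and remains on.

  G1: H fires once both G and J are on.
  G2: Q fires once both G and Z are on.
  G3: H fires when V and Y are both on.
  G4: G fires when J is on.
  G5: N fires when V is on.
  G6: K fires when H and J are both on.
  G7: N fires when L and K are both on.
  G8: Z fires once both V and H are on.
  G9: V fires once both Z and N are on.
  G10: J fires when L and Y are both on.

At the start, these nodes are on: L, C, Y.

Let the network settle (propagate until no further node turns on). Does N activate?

Yes

L and Y are on, so J fires (G10).
J is on, so G fires (G4).
G and J are on, so H fires (G1).
G6: H and J on → K on.
L and K are on, so N fires (G7).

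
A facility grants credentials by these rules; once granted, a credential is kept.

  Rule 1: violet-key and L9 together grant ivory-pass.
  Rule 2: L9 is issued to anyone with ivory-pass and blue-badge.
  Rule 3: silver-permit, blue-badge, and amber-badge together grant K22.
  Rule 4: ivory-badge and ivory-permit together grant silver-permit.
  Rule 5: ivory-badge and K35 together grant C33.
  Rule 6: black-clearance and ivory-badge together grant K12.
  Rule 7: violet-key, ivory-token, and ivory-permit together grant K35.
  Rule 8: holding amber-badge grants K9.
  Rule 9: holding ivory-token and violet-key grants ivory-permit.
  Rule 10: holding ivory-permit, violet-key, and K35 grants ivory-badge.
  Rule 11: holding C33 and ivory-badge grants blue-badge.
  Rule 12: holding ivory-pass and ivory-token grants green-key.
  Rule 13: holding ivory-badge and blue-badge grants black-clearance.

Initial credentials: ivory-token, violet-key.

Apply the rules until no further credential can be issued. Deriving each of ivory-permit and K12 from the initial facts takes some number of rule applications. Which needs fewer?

ivory-permit

ivory-permit: Holding ivory-token and violet-key grants ivory-permit (Rule 9). [1 rule application]
K12: Holding ivory-token and violet-key grants ivory-permit (Rule 9). Holding violet-key, ivory-token, and ivory-permit grants K35 (Rule 7). Holding ivory-permit, violet-key, and K35 grants ivory-badge (Rule 10). Holding ivory-badge and K35 grants C33 (Rule 5). Holding C33 and ivory-badge grants blue-badge (Rule 11). Holding ivory-badge and blue-badge grants black-clearance (Rule 13). Holding black-clearance and ivory-badge grants K12 (Rule 6). [7 rule applications]
ivory-permit needs fewer.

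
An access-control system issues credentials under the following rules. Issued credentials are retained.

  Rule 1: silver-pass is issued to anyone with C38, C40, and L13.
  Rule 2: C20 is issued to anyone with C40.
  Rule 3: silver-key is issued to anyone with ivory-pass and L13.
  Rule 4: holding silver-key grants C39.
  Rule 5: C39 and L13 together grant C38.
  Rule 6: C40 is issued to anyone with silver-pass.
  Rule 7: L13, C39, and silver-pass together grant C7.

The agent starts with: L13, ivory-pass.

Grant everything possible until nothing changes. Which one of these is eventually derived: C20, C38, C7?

C38

Holding ivory-pass and L13 grants silver-key (Rule 3).
Holding silver-key grants C39 (Rule 4).
Holding C39 and L13 grants C38 (Rule 5).
C20 would need C40 (Rule 2), but C40 is never granted. C7 would need L13, C39, and silver-pass (Rule 7), but silver-pass is never granted.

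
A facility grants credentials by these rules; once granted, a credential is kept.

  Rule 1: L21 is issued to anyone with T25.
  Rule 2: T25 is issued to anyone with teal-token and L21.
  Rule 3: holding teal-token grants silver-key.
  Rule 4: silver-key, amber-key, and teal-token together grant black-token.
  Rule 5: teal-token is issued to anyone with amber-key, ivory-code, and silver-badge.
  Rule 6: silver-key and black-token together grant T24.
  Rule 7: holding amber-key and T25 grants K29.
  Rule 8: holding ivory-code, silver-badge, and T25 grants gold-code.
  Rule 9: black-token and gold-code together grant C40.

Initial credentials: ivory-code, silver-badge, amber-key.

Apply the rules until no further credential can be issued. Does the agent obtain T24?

Yes

Holding amber-key, ivory-code, and silver-badge grants teal-token (Rule 5).
Holding teal-token grants silver-key (Rule 3).
Holding silver-key, amber-key, and teal-token grants black-token (Rule 4).
Holding silver-key and black-token grants T24 (Rule 6).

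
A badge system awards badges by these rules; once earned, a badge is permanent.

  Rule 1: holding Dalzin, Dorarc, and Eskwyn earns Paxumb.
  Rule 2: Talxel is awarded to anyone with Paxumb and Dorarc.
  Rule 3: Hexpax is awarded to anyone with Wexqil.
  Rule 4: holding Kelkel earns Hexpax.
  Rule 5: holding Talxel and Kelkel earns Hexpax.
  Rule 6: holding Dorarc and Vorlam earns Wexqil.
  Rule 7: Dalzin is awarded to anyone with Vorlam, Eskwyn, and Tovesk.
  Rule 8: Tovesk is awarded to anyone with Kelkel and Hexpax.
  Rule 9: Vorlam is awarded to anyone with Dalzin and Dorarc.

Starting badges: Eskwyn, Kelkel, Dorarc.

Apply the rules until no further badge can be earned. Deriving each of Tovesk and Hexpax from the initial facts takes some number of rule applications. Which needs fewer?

Hexpax

Hexpax: With Kelkel, Hexpax is earned (Rule 4). [1 rule application]
Tovesk: With Kelkel, Hexpax is earned (Rule 4). With Kelkel and Hexpax, Tovesk is earned (Rule 8). [2 rule applications]
Hexpax needs fewer.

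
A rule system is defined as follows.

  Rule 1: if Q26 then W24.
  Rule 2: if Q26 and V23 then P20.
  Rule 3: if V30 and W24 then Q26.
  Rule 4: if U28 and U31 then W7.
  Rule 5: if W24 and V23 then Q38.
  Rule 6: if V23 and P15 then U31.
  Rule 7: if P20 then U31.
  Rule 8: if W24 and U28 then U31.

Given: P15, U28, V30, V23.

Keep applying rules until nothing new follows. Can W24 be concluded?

No

W24 would need Q26 (Rule 1), but Q26 is never established.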